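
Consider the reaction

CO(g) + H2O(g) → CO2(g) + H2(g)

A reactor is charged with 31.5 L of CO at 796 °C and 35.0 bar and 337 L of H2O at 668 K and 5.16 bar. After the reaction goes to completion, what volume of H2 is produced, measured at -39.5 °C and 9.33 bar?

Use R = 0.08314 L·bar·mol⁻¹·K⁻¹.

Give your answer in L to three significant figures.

n(CO) = PV/RT = (35.0 × 31.5) / (0.08314 × 1069.15) = 12.40 mol
n(H2O) = PV/RT = (5.16 × 337) / (0.08314 × 668) = 31.31 mol
For 12.40 mol CO, stoichiometry requires (1/1) × 12.40 = 12.40 mol H2O; 31.31 mol is available, so CO is limiting.
n(H2) = (1/1) × 12.40 = 12.40 mol
V(H2) = nRT/P = 12.40 × 0.08314 × 233.65 / 9.33 = 25.82 L

25.8 L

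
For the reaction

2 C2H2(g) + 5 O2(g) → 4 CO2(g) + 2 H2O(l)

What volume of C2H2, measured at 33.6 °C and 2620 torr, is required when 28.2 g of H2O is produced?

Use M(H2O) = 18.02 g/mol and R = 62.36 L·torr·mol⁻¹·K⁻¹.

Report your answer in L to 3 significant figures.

n(H2O) = 28.20 / 18.02 = 1.565 mol
n(C2H2) = (2/2) × 1.565 = 1.565 mol
V = nRT/P = 1.565 × 62.36 × 306.75 / 2620 = 11.43 L

11.4 L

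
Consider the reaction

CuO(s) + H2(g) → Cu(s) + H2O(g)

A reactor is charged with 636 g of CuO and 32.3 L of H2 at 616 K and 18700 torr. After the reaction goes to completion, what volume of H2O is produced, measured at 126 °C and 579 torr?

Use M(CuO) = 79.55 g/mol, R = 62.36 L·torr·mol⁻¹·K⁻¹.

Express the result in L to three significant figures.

n(CuO) = 636 / 79.55 = 7.995 mol
n(H2) = PV/RT = (18700 × 32.3) / (62.36 × 616) = 15.72 mol
For 7.995 mol CuO, stoichiometry requires (1/1) × 7.995 = 7.995 mol H2; 15.72 mol is available, so CuO is limiting.
n(H2O) = (1/1) × 7.995 = 7.995 mol
V(H2O) = nRT/P = 7.995 × 62.36 × 399.15 / 579 = 343.7 L

344 L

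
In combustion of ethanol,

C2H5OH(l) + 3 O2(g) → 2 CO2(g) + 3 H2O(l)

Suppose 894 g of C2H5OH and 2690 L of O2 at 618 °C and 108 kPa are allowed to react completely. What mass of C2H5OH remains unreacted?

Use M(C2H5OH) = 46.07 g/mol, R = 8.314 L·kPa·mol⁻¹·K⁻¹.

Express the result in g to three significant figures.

n(C2H5OH) = 894 / 46.07 = 19.41 mol
n(O2) = PV/RT = (108 × 2690) / (8.314 × 891.15) = 39.21 mol
For 19.41 mol C2H5OH, stoichiometry requires (3/1) × 19.41 = 58.23 mol O2; 39.21 mol is available, so O2 is limiting.
n(C2H5OH) consumed = (1/3) × 39.21 = 13.07 mol; remaining = 19.41 − 13.07 = 6.340 mol
m(C2H5OH) = 6.340 × 46.07 = 292.1 g

292 g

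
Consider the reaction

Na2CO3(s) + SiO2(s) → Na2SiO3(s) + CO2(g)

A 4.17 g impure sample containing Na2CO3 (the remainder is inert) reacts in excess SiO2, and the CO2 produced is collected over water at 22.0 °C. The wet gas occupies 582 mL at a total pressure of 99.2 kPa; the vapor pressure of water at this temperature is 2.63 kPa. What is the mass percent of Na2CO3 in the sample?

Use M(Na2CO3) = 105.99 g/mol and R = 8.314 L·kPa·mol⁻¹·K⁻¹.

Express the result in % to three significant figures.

58.2 %

P(CO2) = 99.2 − 2.63 = 96.57 kPa
n(CO2) = PV/RT = (96.57 × 0.5820) / (8.314 × 295.15) = 0.02290 mol
n(Na2CO3) = (1/1) × 0.02290 = 0.02290 mol
m(Na2CO3) = 0.02290 × 105.99 = 2.427 g
%Na2CO3 = 2.427 / 4.17 × 100 = 58.20%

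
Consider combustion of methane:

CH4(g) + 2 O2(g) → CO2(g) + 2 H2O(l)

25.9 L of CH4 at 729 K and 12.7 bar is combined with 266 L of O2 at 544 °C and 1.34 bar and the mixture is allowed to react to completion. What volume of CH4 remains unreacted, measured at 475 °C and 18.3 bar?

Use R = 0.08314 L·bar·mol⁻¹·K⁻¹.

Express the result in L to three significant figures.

n(CH4) = PV/RT = (12.7 × 25.9) / (0.08314 × 729) = 5.427 mol
n(O2) = PV/RT = (1.34 × 266) / (0.08314 × 817.15) = 5.247 mol
For 5.427 mol CH4, stoichiometry requires (2/1) × 5.427 = 10.85 mol O2; 5.247 mol is available, so O2 is limiting.
n(CH4) consumed = (1/2) × 5.247 = 2.623 mol; remaining = 5.427 − 2.623 = 2.804 mol
V(CH4) = nRT/P = 2.804 × 0.08314 × 748.15 / 18.3 = 9.531 L

9.53 L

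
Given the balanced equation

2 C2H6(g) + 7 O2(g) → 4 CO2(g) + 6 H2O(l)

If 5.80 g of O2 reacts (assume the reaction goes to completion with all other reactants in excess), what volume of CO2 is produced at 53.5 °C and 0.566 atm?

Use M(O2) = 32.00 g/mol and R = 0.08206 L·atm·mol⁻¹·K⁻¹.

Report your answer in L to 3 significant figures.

n(O2) = 5.800 / 32.00 = 0.1812 mol
n(CO2) = (4/7) × 0.1812 = 0.1035 mol
V = nRT/P = 0.1035 × 0.08206 × 326.65 / 0.566 = 4.902 L

4.90 L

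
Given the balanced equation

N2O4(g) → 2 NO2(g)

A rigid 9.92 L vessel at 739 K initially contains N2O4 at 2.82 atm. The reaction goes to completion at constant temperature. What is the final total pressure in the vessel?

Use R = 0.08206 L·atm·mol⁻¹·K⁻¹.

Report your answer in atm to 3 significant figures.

At constant T and V, P ∝ n(gas): 1 mol gas → 2 mol gas.
P_final = (2/1) × 2.82 = 5.640 atm

5.64 atm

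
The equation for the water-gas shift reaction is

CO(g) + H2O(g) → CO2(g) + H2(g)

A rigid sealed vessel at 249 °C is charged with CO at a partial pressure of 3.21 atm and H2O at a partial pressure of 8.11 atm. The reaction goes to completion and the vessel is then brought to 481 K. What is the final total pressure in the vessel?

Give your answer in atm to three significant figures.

Because the vessel is rigid and T is held at 249 °C, work the stoichiometry in partial pressures (P_i = n_iRT/V).
P(H2O) required for 3.21 atm of CO = (1/1) × 3.21 = 3.210 atm; available 8.11 atm, so CO is limiting.
P(H2O) remaining = 8.11 − (1/1) × 3.21 = 4.900 atm
P(gaseous products) = (1+1)/1 × 3.21 = 6.420 atm
P_total at 249 °C = 4.900 + 6.420 = 11.32 atm
Scaling to 481 K: P = 11.32 × 481/522.15 = 10.43 atm

10.4 atm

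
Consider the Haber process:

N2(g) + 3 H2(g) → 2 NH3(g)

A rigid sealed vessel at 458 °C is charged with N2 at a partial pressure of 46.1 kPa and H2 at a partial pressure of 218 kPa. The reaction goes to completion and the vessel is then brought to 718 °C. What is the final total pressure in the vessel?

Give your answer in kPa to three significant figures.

Because the vessel is rigid and T is held at 458 °C, work the stoichiometry in partial pressures (P_i = n_iRT/V).
P(H2) required for 46.1 kPa of N2 = (3/1) × 46.1 = 138.3 kPa; available 218 kPa, so N2 is limiting.
P(H2) remaining = 218 − (3/1) × 46.1 = 79.70 kPa
P(gaseous products) = (2)/1 × 46.1 = 92.20 kPa
P_total at 458 °C = 79.70 + 92.20 = 171.9 kPa
Scaling to 718 °C: P = 171.9 × 991.15/731.15 = 233.0 kPa

233 kPa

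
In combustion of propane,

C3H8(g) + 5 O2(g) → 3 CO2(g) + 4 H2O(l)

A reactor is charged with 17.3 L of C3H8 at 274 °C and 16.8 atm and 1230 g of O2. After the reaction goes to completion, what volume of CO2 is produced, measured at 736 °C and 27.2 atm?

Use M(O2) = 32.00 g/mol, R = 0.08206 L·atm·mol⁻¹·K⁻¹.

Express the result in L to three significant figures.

n(C3H8) = PV/RT = (16.8 × 17.3) / (0.08206 × 547.15) = 6.473 mol
n(O2) = 1230 / 32.00 = 38.44 mol
For 6.473 mol C3H8, stoichiometry requires (5/1) × 6.473 = 32.37 mol O2; 38.44 mol is available, so C3H8 is limiting.
n(CO2) = (3/1) × 6.473 = 19.42 mol
V(CO2) = nRT/P = 19.42 × 0.08206 × 1009.15 / 27.2 = 59.12 L

59.1 L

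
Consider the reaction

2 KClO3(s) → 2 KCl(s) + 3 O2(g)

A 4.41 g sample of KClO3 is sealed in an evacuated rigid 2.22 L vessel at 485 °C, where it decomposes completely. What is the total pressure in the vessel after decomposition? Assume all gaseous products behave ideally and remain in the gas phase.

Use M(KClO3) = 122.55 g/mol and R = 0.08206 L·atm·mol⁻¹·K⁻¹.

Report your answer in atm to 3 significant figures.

n(KClO3) = 4.41 / 122.55 = 0.03599 mol
n(gas produced) = (3/2) × 0.03599 = 0.05399 mol
P = nRT/V = 0.05399 × 0.08206 × 758.15 / 2.22 = 1.513 atm

1.51 atm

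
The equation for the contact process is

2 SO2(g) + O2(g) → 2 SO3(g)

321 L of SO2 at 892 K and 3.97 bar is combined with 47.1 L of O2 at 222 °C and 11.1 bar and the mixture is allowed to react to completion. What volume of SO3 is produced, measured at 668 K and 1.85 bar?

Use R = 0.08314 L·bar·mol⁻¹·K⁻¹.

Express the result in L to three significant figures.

516 L

n(SO2) = PV/RT = (3.97 × 321) / (0.08314 × 892) = 17.18 mol
n(O2) = PV/RT = (11.1 × 47.1) / (0.08314 × 495.15) = 12.70 mol
For 17.18 mol SO2, stoichiometry requires (1/2) × 17.18 = 8.590 mol O2; 12.70 mol is available, so SO2 is limiting.
n(SO3) = (2/2) × 17.18 = 17.18 mol
V(SO3) = nRT/P = 17.18 × 0.08314 × 668 / 1.85 = 515.7 L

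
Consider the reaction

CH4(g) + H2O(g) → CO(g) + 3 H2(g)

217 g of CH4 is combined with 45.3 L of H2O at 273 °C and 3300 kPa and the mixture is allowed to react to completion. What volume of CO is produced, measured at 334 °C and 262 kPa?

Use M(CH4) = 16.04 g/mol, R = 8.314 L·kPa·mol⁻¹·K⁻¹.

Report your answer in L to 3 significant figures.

n(CH4) = 217 / 16.04 = 13.53 mol
n(H2O) = PV/RT = (3300 × 45.3) / (8.314 × 546.15) = 32.92 mol
For 13.53 mol CH4, stoichiometry requires (1/1) × 13.53 = 13.53 mol H2O; 32.92 mol is available, so CH4 is limiting.
n(CO) = (1/1) × 13.53 = 13.53 mol
V(CO) = nRT/P = 13.53 × 8.314 × 607.15 / 262 = 260.7 L

261 L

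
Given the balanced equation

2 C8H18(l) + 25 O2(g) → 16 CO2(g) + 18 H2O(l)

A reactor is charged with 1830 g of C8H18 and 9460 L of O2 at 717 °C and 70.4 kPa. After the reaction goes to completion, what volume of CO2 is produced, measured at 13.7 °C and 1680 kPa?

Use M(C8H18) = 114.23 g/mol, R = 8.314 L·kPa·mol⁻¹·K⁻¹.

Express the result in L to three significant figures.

n(C8H18) = 1830 / 114.23 = 16.02 mol
n(O2) = PV/RT = (70.4 × 9460) / (8.314 × 990.15) = 80.90 mol
For 16.02 mol C8H18, stoichiometry requires (25/2) × 16.02 = 200.2 mol O2; 80.90 mol is available, so O2 is limiting.
n(CO2) = (16/25) × 80.90 = 51.78 mol
V(CO2) = nRT/P = 51.78 × 8.314 × 286.85 / 1680 = 73.51 L

73.5 L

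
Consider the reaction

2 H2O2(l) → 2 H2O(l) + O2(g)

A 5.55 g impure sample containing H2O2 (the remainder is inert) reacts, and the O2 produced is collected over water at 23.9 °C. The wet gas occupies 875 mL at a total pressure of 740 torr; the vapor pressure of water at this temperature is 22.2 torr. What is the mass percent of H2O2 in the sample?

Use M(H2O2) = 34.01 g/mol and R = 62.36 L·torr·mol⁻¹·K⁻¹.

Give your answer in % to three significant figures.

41.6 %

P(O2) = 740 − 22.2 = 717.8 torr
n(O2) = PV/RT = (717.8 × 0.8750) / (62.36 × 297.05) = 0.03391 mol
n(H2O2) = (2/1) × 0.03391 = 0.06782 mol
m(H2O2) = 0.06782 × 34.01 = 2.307 g
%H2O2 = 2.307 / 5.55 × 100 = 41.57%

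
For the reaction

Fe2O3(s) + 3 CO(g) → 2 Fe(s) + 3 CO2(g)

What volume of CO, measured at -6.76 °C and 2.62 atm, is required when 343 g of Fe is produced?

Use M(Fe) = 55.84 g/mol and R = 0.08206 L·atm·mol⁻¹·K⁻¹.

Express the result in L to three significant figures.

76.9 L

n(Fe) = 343.0 / 55.84 = 6.143 mol
n(CO) = (3/2) × 6.143 = 9.214 mol
V = nRT/P = 9.214 × 0.08206 × 266.39 / 2.62 = 76.88 L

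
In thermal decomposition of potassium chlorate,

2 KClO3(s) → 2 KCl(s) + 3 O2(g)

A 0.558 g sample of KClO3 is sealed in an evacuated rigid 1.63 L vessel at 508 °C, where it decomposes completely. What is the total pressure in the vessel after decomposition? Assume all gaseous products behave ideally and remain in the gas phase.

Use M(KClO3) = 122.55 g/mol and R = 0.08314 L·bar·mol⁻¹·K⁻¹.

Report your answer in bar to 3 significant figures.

0.272 bar

n(KClO3) = 0.558 / 122.55 = 0.004553 mol
n(gas produced) = (3/2) × 0.004553 = 0.006829 mol
P = nRT/V = 0.006829 × 0.08314 × 781.15 / 1.63 = 0.2721 bar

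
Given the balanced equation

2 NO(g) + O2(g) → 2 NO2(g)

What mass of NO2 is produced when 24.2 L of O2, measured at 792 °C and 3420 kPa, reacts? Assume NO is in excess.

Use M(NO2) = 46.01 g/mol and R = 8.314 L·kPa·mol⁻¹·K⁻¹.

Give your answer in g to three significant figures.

n(O2) = PV/RT = (3420 × 24.2) / (8.314 × 1065.15) = 9.346 mol
n(NO2) = (2/1) × 9.346 = 18.69 mol
m(NO2) = 18.69 × 46.01 = 859.9 g

860 g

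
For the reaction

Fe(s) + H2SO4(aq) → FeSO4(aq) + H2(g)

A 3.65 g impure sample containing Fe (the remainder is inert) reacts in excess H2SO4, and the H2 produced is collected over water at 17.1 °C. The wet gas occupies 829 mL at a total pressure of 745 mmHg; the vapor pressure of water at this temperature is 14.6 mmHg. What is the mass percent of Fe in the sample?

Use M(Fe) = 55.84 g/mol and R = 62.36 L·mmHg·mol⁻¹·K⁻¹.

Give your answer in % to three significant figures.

P(H2) = 745 − 14.6 = 730.4 mmHg
n(H2) = PV/RT = (730.4 × 0.8290) / (62.36 × 290.25) = 0.03345 mol
n(Fe) = (1/1) × 0.03345 = 0.03345 mol
m(Fe) = 0.03345 × 55.84 = 1.868 g
%Fe = 1.868 / 3.65 × 100 = 51.18%

51.2 %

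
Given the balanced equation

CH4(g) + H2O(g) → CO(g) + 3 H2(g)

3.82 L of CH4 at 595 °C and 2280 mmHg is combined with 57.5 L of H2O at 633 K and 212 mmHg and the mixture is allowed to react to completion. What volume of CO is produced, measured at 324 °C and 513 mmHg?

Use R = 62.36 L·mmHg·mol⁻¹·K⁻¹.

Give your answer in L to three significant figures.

n(CH4) = PV/RT = (2280 × 3.82) / (62.36 × 868.15) = 0.1609 mol
n(H2O) = PV/RT = (212 × 57.5) / (62.36 × 633) = 0.3088 mol
For 0.1609 mol CH4, stoichiometry requires (1/1) × 0.1609 = 0.1609 mol H2O; 0.3088 mol is available, so CH4 is limiting.
n(CO) = (1/1) × 0.1609 = 0.1609 mol
V(CO) = nRT/P = 0.1609 × 62.36 × 597.15 / 513 = 11.68 L

11.7 L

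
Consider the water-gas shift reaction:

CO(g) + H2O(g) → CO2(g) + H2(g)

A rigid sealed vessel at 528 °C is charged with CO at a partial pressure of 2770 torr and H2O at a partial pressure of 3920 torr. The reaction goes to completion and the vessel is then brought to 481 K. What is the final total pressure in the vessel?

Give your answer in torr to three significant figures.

Because the vessel is rigid and T is held at 528 °C, work the stoichiometry in partial pressures (P_i = n_iRT/V).
P(H2O) required for 2770 torr of CO = (1/1) × 2770 = 2770 torr; available 3920 torr, so CO is limiting.
P(H2O) remaining = 3920 − (1/1) × 2770 = 1150 torr
P(gaseous products) = (1+1)/1 × 2770 = 5540 torr
P_total at 528 °C = 1150 + 5540 = 6690 torr
Scaling to 481 K: P = 6690 × 481/801.15 = 4017 torr

4020 torr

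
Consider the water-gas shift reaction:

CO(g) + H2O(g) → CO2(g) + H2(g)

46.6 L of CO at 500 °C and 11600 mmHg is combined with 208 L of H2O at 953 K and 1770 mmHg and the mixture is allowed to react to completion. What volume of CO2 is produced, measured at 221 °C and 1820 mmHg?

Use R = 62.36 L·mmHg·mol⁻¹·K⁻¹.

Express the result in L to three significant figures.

105 L

n(CO) = PV/RT = (11600 × 46.6) / (62.36 × 773.15) = 11.21 mol
n(H2O) = PV/RT = (1770 × 208) / (62.36 × 953) = 6.195 mol
For 11.21 mol CO, stoichiometry requires (1/1) × 11.21 = 11.21 mol H2O; 6.195 mol is available, so H2O is limiting.
n(CO2) = (1/1) × 6.195 = 6.195 mol
V(CO2) = nRT/P = 6.195 × 62.36 × 494.15 / 1820 = 104.9 L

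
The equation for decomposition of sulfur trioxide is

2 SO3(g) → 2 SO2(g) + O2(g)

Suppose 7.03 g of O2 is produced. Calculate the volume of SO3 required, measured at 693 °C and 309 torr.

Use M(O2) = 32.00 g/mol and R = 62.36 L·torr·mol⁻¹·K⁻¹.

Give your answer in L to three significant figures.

85.7 L

n(O2) = 7.030 / 32.00 = 0.2197 mol
n(SO3) = (2/1) × 0.2197 = 0.4394 mol
V = nRT/P = 0.4394 × 62.36 × 966.15 / 309 = 85.67 L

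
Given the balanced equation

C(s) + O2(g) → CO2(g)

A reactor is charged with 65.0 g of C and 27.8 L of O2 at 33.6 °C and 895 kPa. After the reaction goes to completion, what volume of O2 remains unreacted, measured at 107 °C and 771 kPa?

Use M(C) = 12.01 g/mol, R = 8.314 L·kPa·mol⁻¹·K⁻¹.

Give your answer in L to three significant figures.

n(C) = 65.0 / 12.01 = 5.412 mol
n(O2) = PV/RT = (895 × 27.8) / (8.314 × 306.75) = 9.756 mol
For 5.412 mol C, stoichiometry requires (1/1) × 5.412 = 5.412 mol O2; 9.756 mol is available, so C is limiting.
n(O2) consumed = (1/1) × 5.412 = 5.412 mol; remaining = 9.756 − 5.412 = 4.344 mol
V(O2) = nRT/P = 4.344 × 8.314 × 380.15 / 771 = 17.81 L

17.8 L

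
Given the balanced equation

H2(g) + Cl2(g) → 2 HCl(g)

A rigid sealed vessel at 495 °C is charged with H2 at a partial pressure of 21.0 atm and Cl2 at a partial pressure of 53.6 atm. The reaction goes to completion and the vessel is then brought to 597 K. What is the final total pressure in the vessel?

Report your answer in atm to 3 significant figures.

58.0 atm

At constant V, partial pressures at 495 °C are proportional to moles, so apply stoichiometry directly to pressures.
P(Cl2) required for 21.0 atm of H2 = (1/1) × 21.0 = 21.00 atm; available 53.6 atm, so H2 is limiting.
P(Cl2) remaining = 53.6 − (1/1) × 21.0 = 32.60 atm
P(gaseous products) = (2)/1 × 21.0 = 42.00 atm
P_total at 495 °C = 32.60 + 42.00 = 74.60 atm
Scaling to 597 K: P = 74.60 × 597/768.15 = 57.98 atm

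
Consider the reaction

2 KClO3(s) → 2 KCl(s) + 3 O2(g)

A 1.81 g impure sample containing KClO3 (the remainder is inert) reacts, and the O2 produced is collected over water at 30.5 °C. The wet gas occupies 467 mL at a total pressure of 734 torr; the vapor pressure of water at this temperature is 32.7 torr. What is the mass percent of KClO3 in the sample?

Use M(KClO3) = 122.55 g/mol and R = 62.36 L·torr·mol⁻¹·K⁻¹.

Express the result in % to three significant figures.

78.1 %

P(O2) = 734 − 32.7 = 701.3 torr
n(O2) = PV/RT = (701.3 × 0.4670) / (62.36 × 303.65) = 0.01730 mol
n(KClO3) = (2/3) × 0.01730 = 0.01153 mol
m(KClO3) = 0.01153 × 122.55 = 1.413 g
%KClO3 = 1.413 / 1.81 × 100 = 78.07%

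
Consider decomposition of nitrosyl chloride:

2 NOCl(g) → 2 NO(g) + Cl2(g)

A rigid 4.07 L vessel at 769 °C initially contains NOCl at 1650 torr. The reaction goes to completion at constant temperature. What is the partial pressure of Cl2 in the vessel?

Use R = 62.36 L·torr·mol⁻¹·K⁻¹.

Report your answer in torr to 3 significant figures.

n(NOCl)₀ = PV/RT = (1650 × 4.07) / (62.36 × 1042.15) = 0.1033 mol
n(Cl2) = (1/2) × 0.1033 = 0.05165 mol
P(Cl2) = nRT/V = 0.05165 × 62.36 × 1042.15 / 4.07 = 824.7 torr

825 torr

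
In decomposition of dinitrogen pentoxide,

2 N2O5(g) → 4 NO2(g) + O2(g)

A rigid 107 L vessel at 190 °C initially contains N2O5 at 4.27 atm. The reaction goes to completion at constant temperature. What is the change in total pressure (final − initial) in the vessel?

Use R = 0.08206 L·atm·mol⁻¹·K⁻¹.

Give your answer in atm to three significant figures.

At constant T and V, P ∝ n(gas): 2 mol gas → 5 mol gas.
P_final = (5/2) × 4.27 = 10.67 atm; ΔP = 10.67 − 4.27 = 6.400 atm

6.40 atm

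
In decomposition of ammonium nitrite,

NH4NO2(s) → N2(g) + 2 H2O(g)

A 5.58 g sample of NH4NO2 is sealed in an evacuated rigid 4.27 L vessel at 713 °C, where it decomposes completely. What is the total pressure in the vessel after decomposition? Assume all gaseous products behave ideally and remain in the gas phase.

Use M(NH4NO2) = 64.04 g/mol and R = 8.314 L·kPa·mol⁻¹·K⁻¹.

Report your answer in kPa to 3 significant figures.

502 kPa

n(NH4NO2) = 5.58 / 64.04 = 0.08713 mol
n(gas produced) = (3/1) × 0.08713 = 0.2614 mol
P = nRT/V = 0.2614 × 8.314 × 986.15 / 4.27 = 501.9 kPa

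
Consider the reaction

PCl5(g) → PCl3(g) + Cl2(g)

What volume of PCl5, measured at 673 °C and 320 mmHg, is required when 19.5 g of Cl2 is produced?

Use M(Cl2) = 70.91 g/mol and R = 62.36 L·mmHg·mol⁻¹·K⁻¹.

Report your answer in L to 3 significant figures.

n(Cl2) = 19.50 / 70.91 = 0.2750 mol
n(PCl5) = (1/1) × 0.2750 = 0.2750 mol
V = nRT/P = 0.2750 × 62.36 × 946.15 / 320 = 50.70 L

50.7 L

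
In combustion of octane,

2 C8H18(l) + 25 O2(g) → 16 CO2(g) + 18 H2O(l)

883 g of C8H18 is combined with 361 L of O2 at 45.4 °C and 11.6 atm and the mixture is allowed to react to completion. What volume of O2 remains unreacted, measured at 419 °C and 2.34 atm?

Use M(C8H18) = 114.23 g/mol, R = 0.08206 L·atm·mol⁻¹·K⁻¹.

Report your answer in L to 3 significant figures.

1540 L

n(C8H18) = 883 / 114.23 = 7.730 mol
n(O2) = PV/RT = (11.6 × 361) / (0.08206 × 318.55) = 160.2 mol
For 7.730 mol C8H18, stoichiometry requires (25/2) × 7.730 = 96.62 mol O2; 160.2 mol is available, so C8H18 is limiting.
n(O2) consumed = (25/2) × 7.730 = 96.62 mol; remaining = 160.2 − 96.62 = 63.58 mol
V(O2) = nRT/P = 63.58 × 0.08206 × 692.15 / 2.34 = 1543 L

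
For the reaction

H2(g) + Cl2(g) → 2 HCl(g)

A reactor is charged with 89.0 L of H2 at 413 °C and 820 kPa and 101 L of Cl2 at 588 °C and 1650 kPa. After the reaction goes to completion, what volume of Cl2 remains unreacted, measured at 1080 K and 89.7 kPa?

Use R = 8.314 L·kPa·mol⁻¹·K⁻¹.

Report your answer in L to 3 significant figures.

n(H2) = PV/RT = (820 × 89.0) / (8.314 × 686.15) = 12.79 mol
n(Cl2) = PV/RT = (1650 × 101) / (8.314 × 861.15) = 23.28 mol
For 12.79 mol H2, stoichiometry requires (1/1) × 12.79 = 12.79 mol Cl2; 23.28 mol is available, so H2 is limiting.
n(Cl2) consumed = (1/1) × 12.79 = 12.79 mol; remaining = 23.28 − 12.79 = 10.49 mol
V(Cl2) = nRT/P = 10.49 × 8.314 × 1080 / 89.7 = 1050 L

1050 L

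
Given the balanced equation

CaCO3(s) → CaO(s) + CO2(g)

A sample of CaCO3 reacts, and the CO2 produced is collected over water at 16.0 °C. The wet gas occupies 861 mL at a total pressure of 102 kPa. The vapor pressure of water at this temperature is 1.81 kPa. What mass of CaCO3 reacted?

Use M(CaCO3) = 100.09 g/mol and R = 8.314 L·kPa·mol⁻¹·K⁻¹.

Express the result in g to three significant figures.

3.59 g

P(CO2) = 102 − 1.81 = 100.2 kPa
n(CO2) = PV/RT = (100.2 × 0.8610) / (8.314 × 289.15) = 0.03589 mol
n(CaCO3) = (1/1) × 0.03589 = 0.03589 mol
m(CaCO3) = 0.03589 × 100.09 = 3.592 g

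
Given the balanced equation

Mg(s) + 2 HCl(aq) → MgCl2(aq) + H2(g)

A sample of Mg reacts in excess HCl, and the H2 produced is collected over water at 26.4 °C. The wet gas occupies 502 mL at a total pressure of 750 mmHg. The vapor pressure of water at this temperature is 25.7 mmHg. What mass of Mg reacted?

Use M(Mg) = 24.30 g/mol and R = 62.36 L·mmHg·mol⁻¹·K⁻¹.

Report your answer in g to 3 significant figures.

P(H2) = 750 − 25.7 = 724.3 mmHg
n(H2) = PV/RT = (724.3 × 0.5020) / (62.36 × 299.55) = 0.01946 mol
n(Mg) = (1/1) × 0.01946 = 0.01946 mol
m(Mg) = 0.01946 × 24.30 = 0.4729 g

0.473 g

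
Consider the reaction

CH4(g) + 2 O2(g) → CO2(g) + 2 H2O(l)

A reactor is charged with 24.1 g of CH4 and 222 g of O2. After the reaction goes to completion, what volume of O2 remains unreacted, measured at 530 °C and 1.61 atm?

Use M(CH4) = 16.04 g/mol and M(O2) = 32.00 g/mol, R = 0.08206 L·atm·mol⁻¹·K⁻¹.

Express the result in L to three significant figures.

161 L

n(CH4) = 24.1 / 16.04 = 1.502 mol
n(O2) = 222 / 32.00 = 6.938 mol
For 1.502 mol CH4, stoichiometry requires (2/1) × 1.502 = 3.004 mol O2; 6.938 mol is available, so CH4 is limiting.
n(O2) consumed = (2/1) × 1.502 = 3.004 mol; remaining = 6.938 − 3.004 = 3.934 mol
V(O2) = nRT/P = 3.934 × 0.08206 × 803.15 / 1.61 = 161.0 L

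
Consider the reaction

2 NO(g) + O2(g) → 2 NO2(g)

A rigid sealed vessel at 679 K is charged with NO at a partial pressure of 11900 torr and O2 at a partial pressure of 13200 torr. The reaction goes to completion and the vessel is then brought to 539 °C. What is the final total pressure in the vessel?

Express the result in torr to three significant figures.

22900 torr

Because the vessel is rigid and T is held at 679 K, work the stoichiometry in partial pressures (P_i = n_iRT/V).
P(O2) required for 11900 torr of NO = (1/2) × 11900 = 5950 torr; available 13200 torr, so NO is limiting.
P(O2) remaining = 13200 − (1/2) × 11900 = 7250 torr
P(gaseous products) = (2)/2 × 11900 = 11900 torr
P_total at 679 K = 7250 + 11900 = 19150 torr
Scaling to 539 °C: P = 19150 × 812.15/679 = 22910 torr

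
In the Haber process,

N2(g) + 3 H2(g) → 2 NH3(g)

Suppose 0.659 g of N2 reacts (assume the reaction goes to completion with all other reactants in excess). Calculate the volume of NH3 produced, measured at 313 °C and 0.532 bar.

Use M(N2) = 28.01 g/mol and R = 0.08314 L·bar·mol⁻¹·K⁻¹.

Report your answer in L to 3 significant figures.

4.31 L

n(N2) = 0.6590 / 28.01 = 0.02353 mol
n(NH3) = (2/1) × 0.02353 = 0.04706 mol
V = nRT/P = 0.04706 × 0.08314 × 586.15 / 0.532 = 4.311 L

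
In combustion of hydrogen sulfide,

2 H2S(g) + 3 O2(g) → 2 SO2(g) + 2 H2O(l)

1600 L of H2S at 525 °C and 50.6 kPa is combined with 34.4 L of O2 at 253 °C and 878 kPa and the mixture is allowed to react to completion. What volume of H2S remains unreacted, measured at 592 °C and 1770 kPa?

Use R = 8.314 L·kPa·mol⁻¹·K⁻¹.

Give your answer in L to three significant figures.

n(H2S) = PV/RT = (50.6 × 1600) / (8.314 × 798.15) = 12.20 mol
n(O2) = PV/RT = (878 × 34.4) / (8.314 × 526.15) = 6.905 mol
For 12.20 mol H2S, stoichiometry requires (3/2) × 12.20 = 18.30 mol O2; 6.905 mol is available, so O2 is limiting.
n(H2S) consumed = (2/3) × 6.905 = 4.603 mol; remaining = 12.20 − 4.603 = 7.597 mol
V(H2S) = nRT/P = 7.597 × 8.314 × 865.15 / 1770 = 30.87 L

30.9 L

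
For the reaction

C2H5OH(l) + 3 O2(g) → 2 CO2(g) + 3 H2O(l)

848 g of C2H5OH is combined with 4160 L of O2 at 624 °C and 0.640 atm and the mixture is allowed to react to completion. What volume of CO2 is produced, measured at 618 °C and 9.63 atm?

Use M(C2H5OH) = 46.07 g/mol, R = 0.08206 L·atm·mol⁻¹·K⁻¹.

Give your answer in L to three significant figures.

n(C2H5OH) = 848 / 46.07 = 18.41 mol
n(O2) = PV/RT = (0.640 × 4160) / (0.08206 × 897.15) = 36.16 mol
For 18.41 mol C2H5OH, stoichiometry requires (3/1) × 18.41 = 55.23 mol O2; 36.16 mol is available, so O2 is limiting.
n(CO2) = (2/3) × 36.16 = 24.11 mol
V(CO2) = nRT/P = 24.11 × 0.08206 × 891.15 / 9.63 = 183.1 L

183 L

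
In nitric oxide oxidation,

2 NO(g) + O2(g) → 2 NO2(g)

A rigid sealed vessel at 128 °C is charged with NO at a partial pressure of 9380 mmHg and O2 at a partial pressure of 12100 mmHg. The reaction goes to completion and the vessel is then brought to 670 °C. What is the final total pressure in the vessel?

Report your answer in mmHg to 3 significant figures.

39500 mmHg

Because the vessel is rigid and T is held at 128 °C, work the stoichiometry in partial pressures (P_i = n_iRT/V).
P(O2) required for 9380 mmHg of NO = (1/2) × 9380 = 4690 mmHg; available 12100 mmHg, so NO is limiting.
P(O2) remaining = 12100 − (1/2) × 9380 = 7410 mmHg
P(gaseous products) = (2)/2 × 9380 = 9380 mmHg
P_total at 128 °C = 7410 + 9380 = 16790 mmHg
Scaling to 670 °C: P = 16790 × 943.15/401.15 = 39480 mmHg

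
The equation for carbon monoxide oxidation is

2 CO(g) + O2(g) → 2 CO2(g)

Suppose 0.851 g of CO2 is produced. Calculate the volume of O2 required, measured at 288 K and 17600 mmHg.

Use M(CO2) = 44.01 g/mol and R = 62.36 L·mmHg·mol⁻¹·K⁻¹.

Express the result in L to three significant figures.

n(CO2) = 0.8510 / 44.01 = 0.01934 mol
n(O2) = (1/2) × 0.01934 = 0.009670 mol
V = nRT/P = 0.009670 × 62.36 × 288 / 17600 = 0.009868 L

0.00987 L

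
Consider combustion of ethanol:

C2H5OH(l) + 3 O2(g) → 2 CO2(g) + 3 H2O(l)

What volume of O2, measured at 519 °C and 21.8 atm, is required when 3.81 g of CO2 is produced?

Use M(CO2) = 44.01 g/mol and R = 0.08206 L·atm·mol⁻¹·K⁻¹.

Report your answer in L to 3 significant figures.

n(CO2) = 3.810 / 44.01 = 0.08657 mol
n(O2) = (3/2) × 0.08657 = 0.1299 mol
V = nRT/P = 0.1299 × 0.08206 × 792.15 / 21.8 = 0.3873 L

0.387 L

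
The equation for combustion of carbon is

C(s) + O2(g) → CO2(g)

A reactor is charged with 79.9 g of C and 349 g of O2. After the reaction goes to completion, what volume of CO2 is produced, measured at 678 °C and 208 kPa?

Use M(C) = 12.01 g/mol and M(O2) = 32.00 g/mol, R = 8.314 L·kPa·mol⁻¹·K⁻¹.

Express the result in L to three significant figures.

253 L

n(C) = 79.9 / 12.01 = 6.653 mol
n(O2) = 349 / 32.00 = 10.91 mol
For 6.653 mol C, stoichiometry requires (1/1) × 6.653 = 6.653 mol O2; 10.91 mol is available, so C is limiting.
n(CO2) = (1/1) × 6.653 = 6.653 mol
V(CO2) = nRT/P = 6.653 × 8.314 × 951.15 / 208 = 252.9 L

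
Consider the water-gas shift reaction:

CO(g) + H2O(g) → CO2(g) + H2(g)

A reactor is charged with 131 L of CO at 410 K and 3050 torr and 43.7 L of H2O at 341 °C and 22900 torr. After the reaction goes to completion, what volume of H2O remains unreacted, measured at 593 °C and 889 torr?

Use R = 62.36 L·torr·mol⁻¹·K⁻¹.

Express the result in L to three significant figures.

638 L

n(CO) = PV/RT = (3050 × 131) / (62.36 × 410) = 15.63 mol
n(H2O) = PV/RT = (22900 × 43.7) / (62.36 × 614.15) = 26.13 mol
For 15.63 mol CO, stoichiometry requires (1/1) × 15.63 = 15.63 mol H2O; 26.13 mol is available, so CO is limiting.
n(H2O) consumed = (1/1) × 15.63 = 15.63 mol; remaining = 26.13 − 15.63 = 10.50 mol
V(H2O) = nRT/P = 10.50 × 62.36 × 866.15 / 889 = 638.0 L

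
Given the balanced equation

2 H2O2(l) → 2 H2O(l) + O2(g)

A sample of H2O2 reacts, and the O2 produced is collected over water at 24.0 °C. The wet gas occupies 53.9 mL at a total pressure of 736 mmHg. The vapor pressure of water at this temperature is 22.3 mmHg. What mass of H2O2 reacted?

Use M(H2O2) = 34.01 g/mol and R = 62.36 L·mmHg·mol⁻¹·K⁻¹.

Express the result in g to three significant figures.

P(O2) = 736 − 22.3 = 713.7 mmHg
n(O2) = PV/RT = (713.7 × 0.05390) / (62.36 × 297.15) = 0.002076 mol
n(H2O2) = (2/1) × 0.002076 = 0.004152 mol
m(H2O2) = 0.004152 × 34.01 = 0.1412 g

0.141 g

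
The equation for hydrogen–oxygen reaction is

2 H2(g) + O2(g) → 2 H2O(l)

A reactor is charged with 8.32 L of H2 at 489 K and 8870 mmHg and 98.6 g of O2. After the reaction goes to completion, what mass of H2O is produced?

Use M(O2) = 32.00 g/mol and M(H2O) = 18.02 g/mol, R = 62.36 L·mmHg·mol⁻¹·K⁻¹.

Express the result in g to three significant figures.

n(H2) = PV/RT = (8870 × 8.32) / (62.36 × 489) = 2.420 mol
n(O2) = 98.6 / 32.00 = 3.081 mol
For 2.420 mol H2, stoichiometry requires (1/2) × 2.420 = 1.210 mol O2; 3.081 mol is available, so H2 is limiting.
n(H2O) = (2/2) × 2.420 = 2.420 mol
m(H2O) = 2.420 × 18.02 = 43.61 g

43.6 g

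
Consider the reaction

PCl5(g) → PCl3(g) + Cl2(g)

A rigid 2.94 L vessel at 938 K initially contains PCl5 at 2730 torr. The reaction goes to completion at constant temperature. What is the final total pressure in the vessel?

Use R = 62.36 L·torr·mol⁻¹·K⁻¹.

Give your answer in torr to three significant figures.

5460 torr

Rigid vessel, constant T ⇒ P scales with total gas moles (1 → 2).
P_final = (2/1) × 2730 = 5460 torr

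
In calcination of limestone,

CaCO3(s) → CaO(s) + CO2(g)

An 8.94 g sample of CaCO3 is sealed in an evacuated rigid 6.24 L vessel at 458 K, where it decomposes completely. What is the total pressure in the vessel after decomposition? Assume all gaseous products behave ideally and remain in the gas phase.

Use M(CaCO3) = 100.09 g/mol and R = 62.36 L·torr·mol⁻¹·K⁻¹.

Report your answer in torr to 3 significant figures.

n(CaCO3) = 8.94 / 100.09 = 0.08932 mol
n(gas produced) = (1/1) × 0.08932 = 0.08932 mol
P = nRT/V = 0.08932 × 62.36 × 458 / 6.24 = 408.8 torr

409 torr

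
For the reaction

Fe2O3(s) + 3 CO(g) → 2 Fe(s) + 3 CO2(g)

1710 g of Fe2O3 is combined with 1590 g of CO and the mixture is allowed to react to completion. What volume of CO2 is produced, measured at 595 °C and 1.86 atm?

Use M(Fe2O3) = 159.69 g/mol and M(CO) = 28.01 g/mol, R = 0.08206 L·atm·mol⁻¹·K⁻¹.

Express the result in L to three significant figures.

n(Fe2O3) = 1710 / 159.69 = 10.71 mol
n(CO) = 1590 / 28.01 = 56.77 mol
For 10.71 mol Fe2O3, stoichiometry requires (3/1) × 10.71 = 32.13 mol CO; 56.77 mol is available, so Fe2O3 is limiting.
n(CO2) = (3/1) × 10.71 = 32.13 mol
V(CO2) = nRT/P = 32.13 × 0.08206 × 868.15 / 1.86 = 1231 L

1230 L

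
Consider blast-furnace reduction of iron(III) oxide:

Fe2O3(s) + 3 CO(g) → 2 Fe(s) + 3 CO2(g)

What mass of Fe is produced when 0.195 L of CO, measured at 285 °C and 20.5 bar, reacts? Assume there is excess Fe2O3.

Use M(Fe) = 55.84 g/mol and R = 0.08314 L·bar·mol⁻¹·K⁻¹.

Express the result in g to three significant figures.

n(CO) = PV/RT = (20.5 × 0.195) / (0.08314 × 558.15) = 0.08614 mol
n(Fe) = (2/3) × 0.08614 = 0.05743 mol
m(Fe) = 0.05743 × 55.84 = 3.207 g

3.21 g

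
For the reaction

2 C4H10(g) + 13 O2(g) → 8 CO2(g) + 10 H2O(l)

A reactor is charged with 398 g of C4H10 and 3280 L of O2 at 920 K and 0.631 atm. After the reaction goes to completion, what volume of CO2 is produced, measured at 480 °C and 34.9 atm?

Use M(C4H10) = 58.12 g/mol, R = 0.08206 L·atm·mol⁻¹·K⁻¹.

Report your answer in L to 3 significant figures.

29.9 L

n(C4H10) = 398 / 58.12 = 6.848 mol
n(O2) = PV/RT = (0.631 × 3280) / (0.08206 × 920) = 27.41 mol
For 6.848 mol C4H10, stoichiometry requires (13/2) × 6.848 = 44.51 mol O2; 27.41 mol is available, so O2 is limiting.
n(CO2) = (8/13) × 27.41 = 16.87 mol
V(CO2) = nRT/P = 16.87 × 0.08206 × 753.15 / 34.9 = 29.87 L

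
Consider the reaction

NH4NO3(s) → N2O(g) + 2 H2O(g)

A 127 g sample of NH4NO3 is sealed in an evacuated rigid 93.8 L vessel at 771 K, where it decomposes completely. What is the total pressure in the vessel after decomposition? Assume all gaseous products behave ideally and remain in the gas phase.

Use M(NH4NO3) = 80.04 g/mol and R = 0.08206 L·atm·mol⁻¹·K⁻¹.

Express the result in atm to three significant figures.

n(NH4NO3) = 127 / 80.04 = 1.587 mol
n(gas produced) = (3/1) × 1.587 = 4.761 mol
P = nRT/V = 4.761 × 0.08206 × 771 / 93.8 = 3.211 atm

3.21 atm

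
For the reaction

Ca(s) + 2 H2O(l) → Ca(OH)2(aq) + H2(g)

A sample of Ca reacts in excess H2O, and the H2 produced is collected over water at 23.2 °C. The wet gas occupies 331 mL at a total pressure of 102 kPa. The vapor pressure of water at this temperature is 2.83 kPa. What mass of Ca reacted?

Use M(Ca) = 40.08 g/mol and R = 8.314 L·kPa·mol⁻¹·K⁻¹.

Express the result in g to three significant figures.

P(H2) = 102 − 2.83 = 99.17 kPa
n(H2) = PV/RT = (99.17 × 0.3310) / (8.314 × 296.35) = 0.01332 mol
n(Ca) = (1/1) × 0.01332 = 0.01332 mol
m(Ca) = 0.01332 × 40.08 = 0.5339 g

0.534 g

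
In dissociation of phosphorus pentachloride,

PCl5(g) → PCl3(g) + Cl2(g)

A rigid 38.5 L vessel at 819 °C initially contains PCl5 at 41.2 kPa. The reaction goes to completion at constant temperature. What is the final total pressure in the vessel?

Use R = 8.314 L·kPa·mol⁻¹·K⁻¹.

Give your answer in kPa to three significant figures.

Rigid vessel, constant T ⇒ P scales with total gas moles (1 → 2).
P_final = (2/1) × 41.2 = 82.40 kPa

82.4 kPa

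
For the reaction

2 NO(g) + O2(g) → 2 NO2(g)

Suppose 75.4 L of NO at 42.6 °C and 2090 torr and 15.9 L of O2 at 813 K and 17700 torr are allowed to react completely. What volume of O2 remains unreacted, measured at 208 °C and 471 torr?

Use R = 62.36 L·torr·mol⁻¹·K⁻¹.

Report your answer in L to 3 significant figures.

n(NO) = PV/RT = (2090 × 75.4) / (62.36 × 315.75) = 8.003 mol
n(O2) = PV/RT = (17700 × 15.9) / (62.36 × 813) = 5.551 mol
For 8.003 mol NO, stoichiometry requires (1/2) × 8.003 = 4.002 mol O2; 5.551 mol is available, so NO is limiting.
n(O2) consumed = (1/2) × 8.003 = 4.002 mol; remaining = 5.551 − 4.002 = 1.549 mol
V(O2) = nRT/P = 1.549 × 62.36 × 481.15 / 471 = 98.68 L

98.7 L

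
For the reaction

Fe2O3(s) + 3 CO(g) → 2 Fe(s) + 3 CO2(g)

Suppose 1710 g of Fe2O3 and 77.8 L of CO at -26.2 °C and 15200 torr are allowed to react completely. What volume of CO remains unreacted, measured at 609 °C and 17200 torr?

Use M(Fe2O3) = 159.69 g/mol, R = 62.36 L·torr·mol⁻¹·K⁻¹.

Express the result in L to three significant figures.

143 L

n(Fe2O3) = 1710 / 159.69 = 10.71 mol
n(CO) = PV/RT = (15200 × 77.8) / (62.36 × 246.95) = 76.79 mol
For 10.71 mol Fe2O3, stoichiometry requires (3/1) × 10.71 = 32.13 mol CO; 76.79 mol is available, so Fe2O3 is limiting.
n(CO) consumed = (3/1) × 10.71 = 32.13 mol; remaining = 76.79 − 32.13 = 44.66 mol
V(CO) = nRT/P = 44.66 × 62.36 × 882.15 / 17200 = 142.8 L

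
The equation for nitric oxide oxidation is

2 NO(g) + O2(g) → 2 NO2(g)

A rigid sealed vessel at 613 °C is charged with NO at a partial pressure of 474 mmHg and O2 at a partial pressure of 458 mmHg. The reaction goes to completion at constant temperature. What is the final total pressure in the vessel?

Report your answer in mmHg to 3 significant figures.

At constant V, partial pressures at 613 °C are proportional to moles, so apply stoichiometry directly to pressures.
P(O2) required for 474 mmHg of NO = (1/2) × 474 = 237.0 mmHg; available 458 mmHg, so NO is limiting.
P(O2) remaining = 458 − (1/2) × 474 = 221.0 mmHg
P(gaseous products) = (2)/2 × 474 = 474.0 mmHg
P_total at 613 °C = 221.0 + 474.0 = 695.0 mmHg

695 mmHg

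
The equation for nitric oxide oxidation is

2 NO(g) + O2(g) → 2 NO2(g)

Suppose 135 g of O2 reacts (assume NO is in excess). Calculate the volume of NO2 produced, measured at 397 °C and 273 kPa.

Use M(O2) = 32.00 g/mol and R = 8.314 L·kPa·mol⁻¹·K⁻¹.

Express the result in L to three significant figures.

172 L

n(O2) = 135.0 / 32.00 = 4.219 mol
n(NO2) = (2/1) × 4.219 = 8.438 mol
V = nRT/P = 8.438 × 8.314 × 670.15 / 273 = 172.2 L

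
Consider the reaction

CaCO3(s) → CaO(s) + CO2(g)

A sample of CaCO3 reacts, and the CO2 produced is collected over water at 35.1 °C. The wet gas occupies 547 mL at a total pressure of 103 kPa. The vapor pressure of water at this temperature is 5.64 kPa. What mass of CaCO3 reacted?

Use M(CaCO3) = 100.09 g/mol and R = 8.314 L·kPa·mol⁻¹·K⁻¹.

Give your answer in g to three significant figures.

2.08 g

P(CO2) = 103 − 5.64 = 97.36 kPa
n(CO2) = PV/RT = (97.36 × 0.5470) / (8.314 × 308.25) = 0.02078 mol
n(CaCO3) = (1/1) × 0.02078 = 0.02078 mol
m(CaCO3) = 0.02078 × 100.09 = 2.080 g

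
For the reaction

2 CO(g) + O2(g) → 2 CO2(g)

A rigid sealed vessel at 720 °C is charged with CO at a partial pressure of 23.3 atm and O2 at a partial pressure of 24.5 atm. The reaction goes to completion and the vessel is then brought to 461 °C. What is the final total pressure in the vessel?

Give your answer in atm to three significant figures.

26.7 atm

With V and T fixed, P_i ∝ n_i, so the mole ratios apply directly to partial pressures at 720 °C.
P(O2) required for 23.3 atm of CO = (1/2) × 23.3 = 11.65 atm; available 24.5 atm, so CO is limiting.
P(O2) remaining = 24.5 − (1/2) × 23.3 = 12.85 atm
P(gaseous products) = (2)/2 × 23.3 = 23.30 atm
P_total at 720 °C = 12.85 + 23.30 = 36.15 atm
Scaling to 461 °C: P = 36.15 × 734.15/993.15 = 26.72 atm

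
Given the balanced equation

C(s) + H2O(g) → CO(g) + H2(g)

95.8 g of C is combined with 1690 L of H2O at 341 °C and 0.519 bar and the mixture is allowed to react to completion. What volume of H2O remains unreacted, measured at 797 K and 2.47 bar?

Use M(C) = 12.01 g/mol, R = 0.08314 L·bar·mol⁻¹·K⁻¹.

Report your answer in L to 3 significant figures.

n(C) = 95.8 / 12.01 = 7.977 mol
n(H2O) = PV/RT = (0.519 × 1690) / (0.08314 × 614.15) = 17.18 mol
For 7.977 mol C, stoichiometry requires (1/1) × 7.977 = 7.977 mol H2O; 17.18 mol is available, so C is limiting.
n(H2O) consumed = (1/1) × 7.977 = 7.977 mol; remaining = 17.18 − 7.977 = 9.203 mol
V(H2O) = nRT/P = 9.203 × 0.08314 × 797 / 2.47 = 246.9 L

247 L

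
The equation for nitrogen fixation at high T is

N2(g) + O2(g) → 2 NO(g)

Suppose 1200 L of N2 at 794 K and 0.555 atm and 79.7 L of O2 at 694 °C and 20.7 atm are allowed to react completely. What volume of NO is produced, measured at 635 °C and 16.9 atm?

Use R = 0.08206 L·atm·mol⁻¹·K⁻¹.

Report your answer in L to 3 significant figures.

90.1 L

n(N2) = PV/RT = (0.555 × 1200) / (0.08206 × 794) = 10.22 mol
n(O2) = PV/RT = (20.7 × 79.7) / (0.08206 × 967.15) = 20.79 mol
For 10.22 mol N2, stoichiometry requires (1/1) × 10.22 = 10.22 mol O2; 20.79 mol is available, so N2 is limiting.
n(NO) = (2/1) × 10.22 = 20.44 mol
V(NO) = nRT/P = 20.44 × 0.08206 × 908.15 / 16.9 = 90.13 L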